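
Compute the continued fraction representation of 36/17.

[2; 8, 2]

Run the Euclidean algorithm on 36 and 17; the successive quotients are the partial quotients a_0, a_1, ... (each step inverts the fractional part left over by the previous one):
  36 = 2*17 + 2, so a_0 = 2.
  17 = 8*2 + 1, so a_1 = 8.
  2 = 2*1 + 0, so a_2 = 2.
The remainder reaches 0 after 3 divisions, so the expansion has 3 partial quotients, read off in order.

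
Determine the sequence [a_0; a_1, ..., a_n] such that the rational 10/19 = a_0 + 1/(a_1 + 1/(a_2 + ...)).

[0; 1, 1, 9]

Run the Euclidean algorithm on 10 and 19; the successive quotients are the partial quotients a_0, a_1, ... (each step inverts the fractional part left over by the previous one):
  10 = 0*19 + 10, so a_0 = 0.
  19 = 1*10 + 9, so a_1 = 1.
  10 = 1*9 + 1, so a_2 = 1.
  9 = 9*1 + 0, so a_3 = 9.
The remainder reaches 0 after 4 divisions, so the expansion has 4 partial quotients, read off in order.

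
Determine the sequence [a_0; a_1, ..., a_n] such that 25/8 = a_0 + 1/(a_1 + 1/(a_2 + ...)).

Run the Euclidean algorithm on 25 and 8; the successive quotients are the partial quotients a_0, a_1, ... (each step inverts the fractional part left over by the previous one):
  25 = 3*8 + 1, so a_0 = 3.
  8 = 8*1 + 0, so a_1 = 8.
The remainder reaches 0 after 2 divisions, so the expansion has 2 partial quotients, read off in order.

[3; 8]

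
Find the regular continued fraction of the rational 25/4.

Run the Euclidean algorithm on 25 and 4; the successive quotients are the partial quotients a_0, a_1, ... (each step inverts the fractional part left over by the previous one):
  25 = 6*4 + 1, so a_0 = 6.
  4 = 4*1 + 0, so a_1 = 4.
The remainder reaches 0 after 2 divisions, so the expansion has 2 partial quotients, read off in order.

[6; 4]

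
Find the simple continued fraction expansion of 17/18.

[0; 1, 17]

Run the Euclidean algorithm on 17 and 18; the successive quotients are the partial quotients a_0, a_1, ... (each step inverts the fractional part left over by the previous one):
  17 = 0*18 + 17, so a_0 = 0.
  18 = 1*17 + 1, so a_1 = 1.
  17 = 17*1 + 0, so a_2 = 17.
The remainder reaches 0 after 3 divisions, so the expansion has 3 partial quotients, read off in order.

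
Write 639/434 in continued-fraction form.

[1; 2, 8, 1, 1, 5, 2]

Run the Euclidean algorithm on 639 and 434; the successive quotients are the partial quotients a_0, a_1, ... (each step inverts the fractional part left over by the previous one):
  639 = 1*434 + 205, so a_0 = 1.
  434 = 2*205 + 24, so a_1 = 2.
  205 = 8*24 + 13, so a_2 = 8.
  24 = 1*13 + 11, so a_3 = 1.
  13 = 1*11 + 2, so a_4 = 1.
  11 = 5*2 + 1, so a_5 = 5.
  2 = 2*1 + 0, so a_6 = 2.
The remainder reaches 0 after 7 divisions, so the expansion has 7 partial quotients, read off in order.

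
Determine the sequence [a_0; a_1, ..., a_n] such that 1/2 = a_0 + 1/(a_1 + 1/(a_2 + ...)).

Run the Euclidean algorithm on 1 and 2; the successive quotients are the partial quotients a_0, a_1, ... (each step inverts the fractional part left over by the previous one):
  1 = 0*2 + 1, so a_0 = 0.
  2 = 2*1 + 0, so a_1 = 2.
The remainder reaches 0 after 2 divisions, so the expansion has 2 partial quotients, read off in order.

[0; 2]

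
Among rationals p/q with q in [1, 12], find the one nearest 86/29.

Expand x = 86/29 as a continued fraction with the Euclidean algorithm:
  86 = 2*29 + 28, so a_0 = 2.
  29 = 1*28 + 1, so a_1 = 1.
  28 = 28*1 + 0, so a_2 = 28.
so x = [2; 1, 28].
Convergents (p_i = a_i*p_{i-1} + p_{i-2}, q_i = a_i*q_{i-1} + q_{i-2} with p_{-2}=0, p_{-1}=1, q_{-2}=1, q_{-1}=0), until the denominator exceeds 12:
  i=0: a_0=2, p_0 = 2*1 + 0 = 2, q_0 = 2*0 + 1 = 1.
  i=1: a_1=1, p_1 = 1*2 + 1 = 3, q_1 = 1*1 + 0 = 1.
  i=2: a_2=28, p_2 = 28*3 + 2 = 86, q_2 = 28*1 + 1 = 29.
q_2 = 29 > 12, so the last convergent with denominator <= 12 is p_1/q_1 = 3/1.
The closest fraction with denominator <= 12 is either p_1/q_1 or the intermediate fraction (k*p_1 + p_0)/(k*q_1 + q_0) with the largest k >= 1 whose denominator stays <= 12; these approach x as k grows, and every other convergent or intermediate fraction in range is farther away.
Largest k: floor((12 - q_0)/q_1) = floor((12 - 1)/1) = 11.
That gives (11*3 + 2)/(11*1 + 1) = 35/12.
Compare the errors: |x - 3/1| = |86*1 - 3*29|/(29*1) = 1/29, and |x - 35/12| = |86*12 - 35*29|/(29*12) = 17/348.
Cross-multiplying, 1*348 = 348 < 493 = 17*29, so 1/29 is smaller: the convergent 3/1 is closer to x than 35/12.

3/1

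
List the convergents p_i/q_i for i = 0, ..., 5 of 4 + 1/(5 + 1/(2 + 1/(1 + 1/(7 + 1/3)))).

Using the convergent recurrence p_i = a_i*p_{i-1} + p_{i-2}, q_i = a_i*q_{i-1} + q_{i-2} with p_{-2}=0, p_{-1}=1, q_{-2}=1, q_{-1}=0:
  i=0: a_0=4, p_0 = 4*1 + 0 = 4, q_0 = 4*0 + 1 = 1.
  i=1: a_1=5, p_1 = 5*4 + 1 = 21, q_1 = 5*1 + 0 = 5.
  i=2: a_2=2, p_2 = 2*21 + 4 = 46, q_2 = 2*5 + 1 = 11.
  i=3: a_3=1, p_3 = 1*46 + 21 = 67, q_3 = 1*11 + 5 = 16.
  i=4: a_4=7, p_4 = 7*67 + 46 = 515, q_4 = 7*16 + 11 = 123.
  i=5: a_5=3, p_5 = 3*515 + 67 = 1612, q_5 = 3*123 + 16 = 385.

4/1, 21/5, 46/11, 67/16, 515/123, 1612/385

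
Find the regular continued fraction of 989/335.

Run the Euclidean algorithm on 989 and 335; the successive quotients are the partial quotients a_0, a_1, ... (each step inverts the fractional part left over by the previous one):
  989 = 2*335 + 319, so a_0 = 2.
  335 = 1*319 + 16, so a_1 = 1.
  319 = 19*16 + 15, so a_2 = 19.
  16 = 1*15 + 1, so a_3 = 1.
  15 = 15*1 + 0, so a_4 = 15.
The remainder reaches 0 after 5 divisions, so the expansion has 5 partial quotients, read off in order.

[2; 1, 19, 1, 15]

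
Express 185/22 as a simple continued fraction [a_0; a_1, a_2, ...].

[8; 2, 2, 4]

Run the Euclidean algorithm on 185 and 22; the successive quotients are the partial quotients a_0, a_1, ... (each step inverts the fractional part left over by the previous one):
  185 = 8*22 + 9, so a_0 = 8.
  22 = 2*9 + 4, so a_1 = 2.
  9 = 2*4 + 1, so a_2 = 2.
  4 = 4*1 + 0, so a_3 = 4.
The remainder reaches 0 after 4 divisions, so the expansion has 4 partial quotients, read off in order.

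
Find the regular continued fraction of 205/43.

[4; 1, 3, 3, 3]

Run the Euclidean algorithm on 205 and 43; the successive quotients are the partial quotients a_0, a_1, ... (each step inverts the fractional part left over by the previous one):
  205 = 4*43 + 33, so a_0 = 4.
  43 = 1*33 + 10, so a_1 = 1.
  33 = 3*10 + 3, so a_2 = 3.
  10 = 3*3 + 1, so a_3 = 3.
  3 = 3*1 + 0, so a_4 = 3.
The remainder reaches 0 after 5 divisions, so the expansion has 5 partial quotients, read off in order.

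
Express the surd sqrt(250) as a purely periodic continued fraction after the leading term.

Write x_i = (sqrt(250) + m_i)/d_i with (m_0, d_0) = (0, 1). a_0 = floor(sqrt(250)) = 15, since 15^2 = 225 <= 250 < 256 = 16^2.
Iterate m_{i+1} = d_i*a_i - m_i, d_{i+1} = (250 - m_{i+1}^2)/d_i, a_{i+1} = floor((a_0 + m_{i+1})/d_{i+1}):
  m_1 = 1*15 - 0 = 15, d_1 = (250 - 15^2)/1 = 25/1 = 25, a_1 = floor((15 + 15)/25) = 1.
  m_2 = 25*1 - 15 = 10, d_2 = (250 - 10^2)/25 = 150/25 = 6, a_2 = floor((15 + 10)/6) = 4.
  m_3 = 6*4 - 10 = 14, d_3 = (250 - 14^2)/6 = 54/6 = 9, a_3 = floor((15 + 14)/9) = 3.
  m_4 = 9*3 - 14 = 13, d_4 = (250 - 13^2)/9 = 81/9 = 9, a_4 = floor((15 + 13)/9) = 3.
  m_5 = 9*3 - 13 = 14, d_5 = (250 - 14^2)/9 = 54/9 = 6, a_5 = floor((15 + 14)/6) = 4.
  m_6 = 6*4 - 14 = 10, d_6 = (250 - 10^2)/6 = 150/6 = 25, a_6 = floor((15 + 10)/25) = 1.
  m_7 = 25*1 - 10 = 15, d_7 = (250 - 15^2)/25 = 25/25 = 1, a_7 = floor((15 + 15)/1) = 30.
  m_8 = 1*30 - 15 = 15, d_8 = (250 - 15^2)/1 = 25/1 = 25: (m_8, d_8) = (m_1, d_1) = (15, 25), so from here the quotients repeat a_1, ..., a_7; the period length is 7.
Hence the expansion of sqrt(250) is a_0 = 15 followed by the repeating block 1, 4, 3, 3, 4, 1, 30 (period 7).

[15; (1, 4, 3, 3, 4, 1, 30)]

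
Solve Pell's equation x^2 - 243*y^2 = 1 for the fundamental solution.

First expand sqrt(243) as a continued fraction. With x_i = (sqrt(243) + m_i)/d_i and (m_0, d_0) = (0, 1): a_0 = floor(sqrt(243)) = 15, since 15^2 = 225 <= 243 < 256 = 16^2.
Iterate m_{i+1} = d_i*a_i - m_i, d_{i+1} = (243 - m_{i+1}^2)/d_i, a_{i+1} = floor((a_0 + m_{i+1})/d_{i+1}):
  m_1 = 1*15 - 0 = 15, d_1 = (243 - 15^2)/1 = 18/1 = 18, a_1 = floor((15 + 15)/18) = 1.
  m_2 = 18*1 - 15 = 3, d_2 = (243 - 3^2)/18 = 234/18 = 13, a_2 = floor((15 + 3)/13) = 1.
  m_3 = 13*1 - 3 = 10, d_3 = (243 - 10^2)/13 = 143/13 = 11, a_3 = floor((15 + 10)/11) = 2.
  m_4 = 11*2 - 10 = 12, d_4 = (243 - 12^2)/11 = 99/11 = 9, a_4 = floor((15 + 12)/9) = 3.
  m_5 = 9*3 - 12 = 15, d_5 = (243 - 15^2)/9 = 18/9 = 2, a_5 = floor((15 + 15)/2) = 15.
  m_6 = 2*15 - 15 = 15, d_6 = (243 - 15^2)/2 = 18/2 = 9, a_6 = floor((15 + 15)/9) = 3.
  m_7 = 9*3 - 15 = 12, d_7 = (243 - 12^2)/9 = 99/9 = 11, a_7 = floor((15 + 12)/11) = 2.
  m_8 = 11*2 - 12 = 10, d_8 = (243 - 10^2)/11 = 143/11 = 13, a_8 = floor((15 + 10)/13) = 1.
  m_9 = 13*1 - 10 = 3, d_9 = (243 - 3^2)/13 = 234/13 = 18, a_9 = floor((15 + 3)/18) = 1.
  m_10 = 18*1 - 3 = 15, d_10 = (243 - 15^2)/18 = 18/18 = 1, a_10 = floor((15 + 15)/1) = 30.
  m_11 = 1*30 - 15 = 15, d_11 = (243 - 15^2)/1 = 18/1 = 18: (m_11, d_11) = (m_1, d_1) = (15, 18), so from here the quotients repeat a_1, ..., a_10; the period length is 10.
So sqrt(243) = [15; (1, 1, 2, 3, 15, 3, 2, 1, 1, 30)] with period length k = 10.
k is even, so the fundamental solution of x^2 - 243y^2 = 1 is (p_{k-1}, q_{k-1}) = (p_9, q_9); compute convergents through index 9.
Convergents (p_i = a_i*p_{i-1} + p_{i-2}, q_i = a_i*q_{i-1} + q_{i-2} with p_{-2}=0, p_{-1}=1, q_{-2}=1, q_{-1}=0):
  i=0: a_0=15, p_0 = 15*1 + 0 = 15, q_0 = 15*0 + 1 = 1.
  i=1: a_1=1, p_1 = 1*15 + 1 = 16, q_1 = 1*1 + 0 = 1.
  i=2: a_2=1, p_2 = 1*16 + 15 = 31, q_2 = 1*1 + 1 = 2.
  i=3: a_3=2, p_3 = 2*31 + 16 = 78, q_3 = 2*2 + 1 = 5.
  i=4: a_4=3, p_4 = 3*78 + 31 = 265, q_4 = 3*5 + 2 = 17.
  i=5: a_5=15, p_5 = 15*265 + 78 = 4053, q_5 = 15*17 + 5 = 260.
  i=6: a_6=3, p_6 = 3*4053 + 265 = 12424, q_6 = 3*260 + 17 = 797.
  i=7: a_7=2, p_7 = 2*12424 + 4053 = 28901, q_7 = 2*797 + 260 = 1854.
  i=8: a_8=1, p_8 = 1*28901 + 12424 = 41325, q_8 = 1*1854 + 797 = 2651.
  i=9: a_9=1, p_9 = 1*41325 + 28901 = 70226, q_9 = 1*2651 + 1854 = 4505.
Check: 70226^2 - 243*4505^2 = 4931691076 - 4931691075 = 1, so (x, y) = (70226, 4505) solves the equation, and by the theorem it is the least positive solution.

(x, y) = (70226, 4505)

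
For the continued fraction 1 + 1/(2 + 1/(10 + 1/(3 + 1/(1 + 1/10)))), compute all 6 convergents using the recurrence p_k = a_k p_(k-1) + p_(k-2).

1/1, 3/2, 31/21, 96/65, 127/86, 1366/925

Using the convergent recurrence p_i = a_i*p_{i-1} + p_{i-2}, q_i = a_i*q_{i-1} + q_{i-2} with p_{-2}=0, p_{-1}=1, q_{-2}=1, q_{-1}=0:
  i=0: a_0=1, p_0 = 1*1 + 0 = 1, q_0 = 1*0 + 1 = 1.
  i=1: a_1=2, p_1 = 2*1 + 1 = 3, q_1 = 2*1 + 0 = 2.
  i=2: a_2=10, p_2 = 10*3 + 1 = 31, q_2 = 10*2 + 1 = 21.
  i=3: a_3=3, p_3 = 3*31 + 3 = 96, q_3 = 3*21 + 2 = 65.
  i=4: a_4=1, p_4 = 1*96 + 31 = 127, q_4 = 1*65 + 21 = 86.
  i=5: a_5=10, p_5 = 10*127 + 96 = 1366, q_5 = 10*86 + 65 = 925.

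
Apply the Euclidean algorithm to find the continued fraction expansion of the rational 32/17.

Run the Euclidean algorithm on 32 and 17; the successive quotients are the partial quotients a_0, a_1, ... (each step inverts the fractional part left over by the previous one):
  32 = 1*17 + 15, so a_0 = 1.
  17 = 1*15 + 2, so a_1 = 1.
  15 = 7*2 + 1, so a_2 = 7.
  2 = 2*1 + 0, so a_3 = 2.
The remainder reaches 0 after 4 divisions, so the expansion has 4 partial quotients, read off in order.

[1; 1, 7, 2]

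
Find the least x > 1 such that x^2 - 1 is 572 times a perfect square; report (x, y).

First expand sqrt(572) as a continued fraction. With x_i = (sqrt(572) + m_i)/d_i and (m_0, d_0) = (0, 1): a_0 = floor(sqrt(572)) = 23, since 23^2 = 529 <= 572 < 576 = 24^2.
Iterate m_{i+1} = d_i*a_i - m_i, d_{i+1} = (572 - m_{i+1}^2)/d_i, a_{i+1} = floor((a_0 + m_{i+1})/d_{i+1}):
  m_1 = 1*23 - 0 = 23, d_1 = (572 - 23^2)/1 = 43/1 = 43, a_1 = floor((23 + 23)/43) = 1.
  m_2 = 43*1 - 23 = 20, d_2 = (572 - 20^2)/43 = 172/43 = 4, a_2 = floor((23 + 20)/4) = 10.
  m_3 = 4*10 - 20 = 20, d_3 = (572 - 20^2)/4 = 172/4 = 43, a_3 = floor((23 + 20)/43) = 1.
  m_4 = 43*1 - 20 = 23, d_4 = (572 - 23^2)/43 = 43/43 = 1, a_4 = floor((23 + 23)/1) = 46.
  m_5 = 1*46 - 23 = 23, d_5 = (572 - 23^2)/1 = 43/1 = 43: (m_5, d_5) = (m_1, d_1) = (23, 43), so from here the quotients repeat a_1, ..., a_4; the period length is 4.
So sqrt(572) = [23; (1, 10, 1, 46)] with period length k = 4.
k is even, so the fundamental solution of x^2 - 572y^2 = 1 is (p_{k-1}, q_{k-1}) = (p_3, q_3); compute convergents through index 3.
Convergents (p_i = a_i*p_{i-1} + p_{i-2}, q_i = a_i*q_{i-1} + q_{i-2} with p_{-2}=0, p_{-1}=1, q_{-2}=1, q_{-1}=0):
  i=0: a_0=23, p_0 = 23*1 + 0 = 23, q_0 = 23*0 + 1 = 1.
  i=1: a_1=1, p_1 = 1*23 + 1 = 24, q_1 = 1*1 + 0 = 1.
  i=2: a_2=10, p_2 = 10*24 + 23 = 263, q_2 = 10*1 + 1 = 11.
  i=3: a_3=1, p_3 = 1*263 + 24 = 287, q_3 = 1*11 + 1 = 12.
Check: 287^2 - 572*12^2 = 82369 - 82368 = 1, so (x, y) = (287, 12) solves the equation, and by the theorem it is the least positive solution.

(x, y) = (287, 12)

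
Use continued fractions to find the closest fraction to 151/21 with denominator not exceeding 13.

Expand x = 151/21 as a continued fraction with the Euclidean algorithm:
  151 = 7*21 + 4, so a_0 = 7.
  21 = 5*4 + 1, so a_1 = 5.
  4 = 4*1 + 0, so a_2 = 4.
so x = [7; 5, 4].
Convergents (p_i = a_i*p_{i-1} + p_{i-2}, q_i = a_i*q_{i-1} + q_{i-2} with p_{-2}=0, p_{-1}=1, q_{-2}=1, q_{-1}=0), until the denominator exceeds 13:
  i=0: a_0=7, p_0 = 7*1 + 0 = 7, q_0 = 7*0 + 1 = 1.
  i=1: a_1=5, p_1 = 5*7 + 1 = 36, q_1 = 5*1 + 0 = 5.
  i=2: a_2=4, p_2 = 4*36 + 7 = 151, q_2 = 4*5 + 1 = 21.
q_2 = 21 > 13, so the last convergent with denominator <= 13 is p_1/q_1 = 36/5.
The closest fraction with denominator <= 13 is either p_1/q_1 or the intermediate fraction (k*p_1 + p_0)/(k*q_1 + q_0) with the largest k >= 1 whose denominator stays <= 13; these approach x as k grows, and every other convergent or intermediate fraction in range is farther away.
Largest k: floor((13 - q_0)/q_1) = floor((13 - 1)/5) = 2.
That gives (2*36 + 7)/(2*5 + 1) = 79/11.
Compare the errors: |x - 36/5| = |151*5 - 36*21|/(21*5) = 1/105, and |x - 79/11| = |151*11 - 79*21|/(21*11) = 2/231.
Cross-multiplying, 2*105 = 210 < 231 = 1*231, so 2/231 is smaller: the intermediate fraction 79/11 is closer to x than 36/5.

79/11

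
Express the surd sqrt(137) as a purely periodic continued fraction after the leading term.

[11; (1, 2, 2, 1, 1, 2, 2, 1, 22)]

Write x_i = (sqrt(137) + m_i)/d_i with (m_0, d_0) = (0, 1). a_0 = floor(sqrt(137)) = 11, since 11^2 = 121 <= 137 < 144 = 12^2.
Iterate m_{i+1} = d_i*a_i - m_i, d_{i+1} = (137 - m_{i+1}^2)/d_i, a_{i+1} = floor((a_0 + m_{i+1})/d_{i+1}):
  m_1 = 1*11 - 0 = 11, d_1 = (137 - 11^2)/1 = 16/1 = 16, a_1 = floor((11 + 11)/16) = 1.
  m_2 = 16*1 - 11 = 5, d_2 = (137 - 5^2)/16 = 112/16 = 7, a_2 = floor((11 + 5)/7) = 2.
  m_3 = 7*2 - 5 = 9, d_3 = (137 - 9^2)/7 = 56/7 = 8, a_3 = floor((11 + 9)/8) = 2.
  m_4 = 8*2 - 9 = 7, d_4 = (137 - 7^2)/8 = 88/8 = 11, a_4 = floor((11 + 7)/11) = 1.
  m_5 = 11*1 - 7 = 4, d_5 = (137 - 4^2)/11 = 121/11 = 11, a_5 = floor((11 + 4)/11) = 1.
  m_6 = 11*1 - 4 = 7, d_6 = (137 - 7^2)/11 = 88/11 = 8, a_6 = floor((11 + 7)/8) = 2.
  m_7 = 8*2 - 7 = 9, d_7 = (137 - 9^2)/8 = 56/8 = 7, a_7 = floor((11 + 9)/7) = 2.
  m_8 = 7*2 - 9 = 5, d_8 = (137 - 5^2)/7 = 112/7 = 16, a_8 = floor((11 + 5)/16) = 1.
  m_9 = 16*1 - 5 = 11, d_9 = (137 - 11^2)/16 = 16/16 = 1, a_9 = floor((11 + 11)/1) = 22.
  m_10 = 1*22 - 11 = 11, d_10 = (137 - 11^2)/1 = 16/1 = 16: (m_10, d_10) = (m_1, d_1) = (11, 16), so from here the quotients repeat a_1, ..., a_9; the period length is 9.
Hence the expansion of sqrt(137) is a_0 = 11 followed by the repeating block 1, 2, 2, 1, 1, 2, 2, 1, 22 (period 9).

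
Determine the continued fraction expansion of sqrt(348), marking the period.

[18; (1, 1, 1, 8, 1, 1, 1, 36)]

Write x_i = (sqrt(348) + m_i)/d_i with (m_0, d_0) = (0, 1). a_0 = floor(sqrt(348)) = 18, since 18^2 = 324 <= 348 < 361 = 19^2.
Iterate m_{i+1} = d_i*a_i - m_i, d_{i+1} = (348 - m_{i+1}^2)/d_i, a_{i+1} = floor((a_0 + m_{i+1})/d_{i+1}):
  m_1 = 1*18 - 0 = 18, d_1 = (348 - 18^2)/1 = 24/1 = 24, a_1 = floor((18 + 18)/24) = 1.
  m_2 = 24*1 - 18 = 6, d_2 = (348 - 6^2)/24 = 312/24 = 13, a_2 = floor((18 + 6)/13) = 1.
  m_3 = 13*1 - 6 = 7, d_3 = (348 - 7^2)/13 = 299/13 = 23, a_3 = floor((18 + 7)/23) = 1.
  m_4 = 23*1 - 7 = 16, d_4 = (348 - 16^2)/23 = 92/23 = 4, a_4 = floor((18 + 16)/4) = 8.
  m_5 = 4*8 - 16 = 16, d_5 = (348 - 16^2)/4 = 92/4 = 23, a_5 = floor((18 + 16)/23) = 1.
  m_6 = 23*1 - 16 = 7, d_6 = (348 - 7^2)/23 = 299/23 = 13, a_6 = floor((18 + 7)/13) = 1.
  m_7 = 13*1 - 7 = 6, d_7 = (348 - 6^2)/13 = 312/13 = 24, a_7 = floor((18 + 6)/24) = 1.
  m_8 = 24*1 - 6 = 18, d_8 = (348 - 18^2)/24 = 24/24 = 1, a_8 = floor((18 + 18)/1) = 36.
  m_9 = 1*36 - 18 = 18, d_9 = (348 - 18^2)/1 = 24/1 = 24: (m_9, d_9) = (m_1, d_1) = (18, 24), so from here the quotients repeat a_1, ..., a_8; the period length is 8.
Hence the expansion of sqrt(348) is a_0 = 18 followed by the repeating block 1, 1, 1, 8, 1, 1, 1, 36 (period 8).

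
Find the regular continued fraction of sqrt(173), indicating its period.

[13; (6, 1, 1, 6, 26)]

Write x_i = (sqrt(173) + m_i)/d_i with (m_0, d_0) = (0, 1). a_0 = floor(sqrt(173)) = 13, since 13^2 = 169 <= 173 < 196 = 14^2.
Iterate m_{i+1} = d_i*a_i - m_i, d_{i+1} = (173 - m_{i+1}^2)/d_i, a_{i+1} = floor((a_0 + m_{i+1})/d_{i+1}):
  m_1 = 1*13 - 0 = 13, d_1 = (173 - 13^2)/1 = 4/1 = 4, a_1 = floor((13 + 13)/4) = 6.
  m_2 = 4*6 - 13 = 11, d_2 = (173 - 11^2)/4 = 52/4 = 13, a_2 = floor((13 + 11)/13) = 1.
  m_3 = 13*1 - 11 = 2, d_3 = (173 - 2^2)/13 = 169/13 = 13, a_3 = floor((13 + 2)/13) = 1.
  m_4 = 13*1 - 2 = 11, d_4 = (173 - 11^2)/13 = 52/13 = 4, a_4 = floor((13 + 11)/4) = 6.
  m_5 = 4*6 - 11 = 13, d_5 = (173 - 13^2)/4 = 4/4 = 1, a_5 = floor((13 + 13)/1) = 26.
  m_6 = 1*26 - 13 = 13, d_6 = (173 - 13^2)/1 = 4/1 = 4: (m_6, d_6) = (m_1, d_1) = (13, 4), so from here the quotients repeat a_1, ..., a_5; the period length is 5.
Hence the expansion of sqrt(173) is a_0 = 13 followed by the repeating block 6, 1, 1, 6, 26 (period 5).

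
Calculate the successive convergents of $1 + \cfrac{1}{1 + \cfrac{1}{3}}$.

Using the convergent recurrence p_i = a_i*p_{i-1} + p_{i-2}, q_i = a_i*q_{i-1} + q_{i-2} with p_{-2}=0, p_{-1}=1, q_{-2}=1, q_{-1}=0:
  i=0: a_0=1, p_0 = 1*1 + 0 = 1, q_0 = 1*0 + 1 = 1.
  i=1: a_1=1, p_1 = 1*1 + 1 = 2, q_1 = 1*1 + 0 = 1.
  i=2: a_2=3, p_2 = 3*2 + 1 = 7, q_2 = 3*1 + 1 = 4.

1/1, 2/1, 7/4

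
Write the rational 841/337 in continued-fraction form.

Run the Euclidean algorithm on 841 and 337; the successive quotients are the partial quotients a_0, a_1, ... (each step inverts the fractional part left over by the previous one):
  841 = 2*337 + 167, so a_0 = 2.
  337 = 2*167 + 3, so a_1 = 2.
  167 = 55*3 + 2, so a_2 = 55.
  3 = 1*2 + 1, so a_3 = 1.
  2 = 2*1 + 0, so a_4 = 2.
The remainder reaches 0 after 5 divisions, so the expansion has 5 partial quotients, read off in order.

[2; 2, 55, 1, 2]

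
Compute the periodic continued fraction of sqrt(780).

[27; (1, 12, 1, 54)]

Write x_i = (sqrt(780) + m_i)/d_i with (m_0, d_0) = (0, 1). a_0 = floor(sqrt(780)) = 27, since 27^2 = 729 <= 780 < 784 = 28^2.
Iterate m_{i+1} = d_i*a_i - m_i, d_{i+1} = (780 - m_{i+1}^2)/d_i, a_{i+1} = floor((a_0 + m_{i+1})/d_{i+1}):
  m_1 = 1*27 - 0 = 27, d_1 = (780 - 27^2)/1 = 51/1 = 51, a_1 = floor((27 + 27)/51) = 1.
  m_2 = 51*1 - 27 = 24, d_2 = (780 - 24^2)/51 = 204/51 = 4, a_2 = floor((27 + 24)/4) = 12.
  m_3 = 4*12 - 24 = 24, d_3 = (780 - 24^2)/4 = 204/4 = 51, a_3 = floor((27 + 24)/51) = 1.
  m_4 = 51*1 - 24 = 27, d_4 = (780 - 27^2)/51 = 51/51 = 1, a_4 = floor((27 + 27)/1) = 54.
  m_5 = 1*54 - 27 = 27, d_5 = (780 - 27^2)/1 = 51/1 = 51: (m_5, d_5) = (m_1, d_1) = (27, 51), so from here the quotients repeat a_1, ..., a_4; the period length is 4.
Hence the expansion of sqrt(780) is a_0 = 27 followed by the repeating block 1, 12, 1, 54 (period 4).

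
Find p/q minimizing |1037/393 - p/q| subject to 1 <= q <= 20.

Expand x = 1037/393 as a continued fraction with the Euclidean algorithm:
  1037 = 2*393 + 251, so a_0 = 2.
  393 = 1*251 + 142, so a_1 = 1.
  251 = 1*142 + 109, so a_2 = 1.
  142 = 1*109 + 33, so a_3 = 1.
  109 = 3*33 + 10, so a_4 = 3.
  33 = 3*10 + 3, so a_5 = 3.
  10 = 3*3 + 1, so a_6 = 3.
  3 = 3*1 + 0, so a_7 = 3.
so x = [2; 1, 1, 1, 3, 3, 3, 3].
Convergents (p_i = a_i*p_{i-1} + p_{i-2}, q_i = a_i*q_{i-1} + q_{i-2} with p_{-2}=0, p_{-1}=1, q_{-2}=1, q_{-1}=0), until the denominator exceeds 20:
  i=0: a_0=2, p_0 = 2*1 + 0 = 2, q_0 = 2*0 + 1 = 1.
  i=1: a_1=1, p_1 = 1*2 + 1 = 3, q_1 = 1*1 + 0 = 1.
  i=2: a_2=1, p_2 = 1*3 + 2 = 5, q_2 = 1*1 + 1 = 2.
  i=3: a_3=1, p_3 = 1*5 + 3 = 8, q_3 = 1*2 + 1 = 3.
  i=4: a_4=3, p_4 = 3*8 + 5 = 29, q_4 = 3*3 + 2 = 11.
  i=5: a_5=3, p_5 = 3*29 + 8 = 95, q_5 = 3*11 + 3 = 36.
q_5 = 36 > 20, so the last convergent with denominator <= 20 is p_4/q_4 = 29/11.
The closest fraction with denominator <= 20 is either p_4/q_4 or the intermediate fraction (k*p_4 + p_3)/(k*q_4 + q_3) with the largest k >= 1 whose denominator stays <= 20; these approach x as k grows, and every other convergent or intermediate fraction in range is farther away.
Largest k: floor((20 - q_3)/q_4) = floor((20 - 3)/11) = 1.
That gives (1*29 + 8)/(1*11 + 3) = 37/14.
Compare the errors: |x - 29/11| = |1037*11 - 29*393|/(393*11) = 10/4323, and |x - 37/14| = |1037*14 - 37*393|/(393*14) = 23/5502.
Cross-multiplying, 10*5502 = 55020 < 99429 = 23*4323, so 10/4323 is smaller: the convergent 29/11 is closer to x than 37/14.

29/11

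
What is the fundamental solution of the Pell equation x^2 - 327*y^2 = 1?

(x, y) = (217, 12)

First expand sqrt(327) as a continued fraction. With x_i = (sqrt(327) + m_i)/d_i and (m_0, d_0) = (0, 1): a_0 = floor(sqrt(327)) = 18, since 18^2 = 324 <= 327 < 361 = 19^2.
Iterate m_{i+1} = d_i*a_i - m_i, d_{i+1} = (327 - m_{i+1}^2)/d_i, a_{i+1} = floor((a_0 + m_{i+1})/d_{i+1}):
  m_1 = 1*18 - 0 = 18, d_1 = (327 - 18^2)/1 = 3/1 = 3, a_1 = floor((18 + 18)/3) = 12.
  m_2 = 3*12 - 18 = 18, d_2 = (327 - 18^2)/3 = 3/3 = 1, a_2 = floor((18 + 18)/1) = 36.
  m_3 = 1*36 - 18 = 18, d_3 = (327 - 18^2)/1 = 3/1 = 3: (m_3, d_3) = (m_1, d_1) = (18, 3), so from here the quotients repeat a_1, a_2; the period length is 2.
So sqrt(327) = [18; (12, 36)] with period length k = 2.
k is even, so the fundamental solution of x^2 - 327y^2 = 1 is (p_{k-1}, q_{k-1}) = (p_1, q_1); compute convergents through index 1.
Convergents (p_i = a_i*p_{i-1} + p_{i-2}, q_i = a_i*q_{i-1} + q_{i-2} with p_{-2}=0, p_{-1}=1, q_{-2}=1, q_{-1}=0):
  i=0: a_0=18, p_0 = 18*1 + 0 = 18, q_0 = 18*0 + 1 = 1.
  i=1: a_1=12, p_1 = 12*18 + 1 = 217, q_1 = 12*1 + 0 = 12.
Check: 217^2 - 327*12^2 = 47089 - 47088 = 1, so (x, y) = (217, 12) solves the equation, and by the theorem it is the least positive solution.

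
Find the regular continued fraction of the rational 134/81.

Run the Euclidean algorithm on 134 and 81; the successive quotients are the partial quotients a_0, a_1, ... (each step inverts the fractional part left over by the previous one):
  134 = 1*81 + 53, so a_0 = 1.
  81 = 1*53 + 28, so a_1 = 1.
  53 = 1*28 + 25, so a_2 = 1.
  28 = 1*25 + 3, so a_3 = 1.
  25 = 8*3 + 1, so a_4 = 8.
  3 = 3*1 + 0, so a_5 = 3.
The remainder reaches 0 after 6 divisions, so the expansion has 6 partial quotients, read off in order.

[1; 1, 1, 1, 8, 3]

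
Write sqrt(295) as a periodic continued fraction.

[17; (5, 1, 2, 3, 2, 6, 2, 3, 2, 1, 5, 34)]

Write x_i = (sqrt(295) + m_i)/d_i with (m_0, d_0) = (0, 1). a_0 = floor(sqrt(295)) = 17, since 17^2 = 289 <= 295 < 324 = 18^2.
Iterate m_{i+1} = d_i*a_i - m_i, d_{i+1} = (295 - m_{i+1}^2)/d_i, a_{i+1} = floor((a_0 + m_{i+1})/d_{i+1}):
  m_1 = 1*17 - 0 = 17, d_1 = (295 - 17^2)/1 = 6/1 = 6, a_1 = floor((17 + 17)/6) = 5.
  m_2 = 6*5 - 17 = 13, d_2 = (295 - 13^2)/6 = 126/6 = 21, a_2 = floor((17 + 13)/21) = 1.
  m_3 = 21*1 - 13 = 8, d_3 = (295 - 8^2)/21 = 231/21 = 11, a_3 = floor((17 + 8)/11) = 2.
  m_4 = 11*2 - 8 = 14, d_4 = (295 - 14^2)/11 = 99/11 = 9, a_4 = floor((17 + 14)/9) = 3.
  m_5 = 9*3 - 14 = 13, d_5 = (295 - 13^2)/9 = 126/9 = 14, a_5 = floor((17 + 13)/14) = 2.
  m_6 = 14*2 - 13 = 15, d_6 = (295 - 15^2)/14 = 70/14 = 5, a_6 = floor((17 + 15)/5) = 6.
  m_7 = 5*6 - 15 = 15, d_7 = (295 - 15^2)/5 = 70/5 = 14, a_7 = floor((17 + 15)/14) = 2.
  m_8 = 14*2 - 15 = 13, d_8 = (295 - 13^2)/14 = 126/14 = 9, a_8 = floor((17 + 13)/9) = 3.
  m_9 = 9*3 - 13 = 14, d_9 = (295 - 14^2)/9 = 99/9 = 11, a_9 = floor((17 + 14)/11) = 2.
  m_10 = 11*2 - 14 = 8, d_10 = (295 - 8^2)/11 = 231/11 = 21, a_10 = floor((17 + 8)/21) = 1.
  m_11 = 21*1 - 8 = 13, d_11 = (295 - 13^2)/21 = 126/21 = 6, a_11 = floor((17 + 13)/6) = 5.
  m_12 = 6*5 - 13 = 17, d_12 = (295 - 17^2)/6 = 6/6 = 1, a_12 = floor((17 + 17)/1) = 34.
  m_13 = 1*34 - 17 = 17, d_13 = (295 - 17^2)/1 = 6/1 = 6: (m_13, d_13) = (m_1, d_1) = (17, 6), so from here the quotients repeat a_1, ..., a_12; the period length is 12.
Hence the expansion of sqrt(295) is a_0 = 17 followed by the repeating block 5, 1, 2, 3, 2, 6, 2, 3, 2, 1, 5, 34 (period 12).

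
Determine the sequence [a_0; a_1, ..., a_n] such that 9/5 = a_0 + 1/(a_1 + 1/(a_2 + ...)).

Run the Euclidean algorithm on 9 and 5; the successive quotients are the partial quotients a_0, a_1, ... (each step inverts the fractional part left over by the previous one):
  9 = 1*5 + 4, so a_0 = 1.
  5 = 1*4 + 1, so a_1 = 1.
  4 = 4*1 + 0, so a_2 = 4.
The remainder reaches 0 after 3 divisions, so the expansion has 3 partial quotients, read off in order.

[1; 1, 4]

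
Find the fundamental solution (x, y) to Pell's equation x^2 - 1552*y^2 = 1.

(x, y) = (62809633, 1594338)

First expand sqrt(1552) as a continued fraction. With x_i = (sqrt(1552) + m_i)/d_i and (m_0, d_0) = (0, 1): a_0 = floor(sqrt(1552)) = 39, since 39^2 = 1521 <= 1552 < 1600 = 40^2.
Iterate m_{i+1} = d_i*a_i - m_i, d_{i+1} = (1552 - m_{i+1}^2)/d_i, a_{i+1} = floor((a_0 + m_{i+1})/d_{i+1}):
  m_1 = 1*39 - 0 = 39, d_1 = (1552 - 39^2)/1 = 31/1 = 31, a_1 = floor((39 + 39)/31) = 2.
  m_2 = 31*2 - 39 = 23, d_2 = (1552 - 23^2)/31 = 1023/31 = 33, a_2 = floor((39 + 23)/33) = 1.
  m_3 = 33*1 - 23 = 10, d_3 = (1552 - 10^2)/33 = 1452/33 = 44, a_3 = floor((39 + 10)/44) = 1.
  m_4 = 44*1 - 10 = 34, d_4 = (1552 - 34^2)/44 = 396/44 = 9, a_4 = floor((39 + 34)/9) = 8.
  m_5 = 9*8 - 34 = 38, d_5 = (1552 - 38^2)/9 = 108/9 = 12, a_5 = floor((39 + 38)/12) = 6.
  m_6 = 12*6 - 38 = 34, d_6 = (1552 - 34^2)/12 = 396/12 = 33, a_6 = floor((39 + 34)/33) = 2.
  m_7 = 33*2 - 34 = 32, d_7 = (1552 - 32^2)/33 = 528/33 = 16, a_7 = floor((39 + 32)/16) = 4.
  m_8 = 16*4 - 32 = 32, d_8 = (1552 - 32^2)/16 = 528/16 = 33, a_8 = floor((39 + 32)/33) = 2.
  m_9 = 33*2 - 32 = 34, d_9 = (1552 - 34^2)/33 = 396/33 = 12, a_9 = floor((39 + 34)/12) = 6.
  m_10 = 12*6 - 34 = 38, d_10 = (1552 - 38^2)/12 = 108/12 = 9, a_10 = floor((39 + 38)/9) = 8.
  m_11 = 9*8 - 38 = 34, d_11 = (1552 - 34^2)/9 = 396/9 = 44, a_11 = floor((39 + 34)/44) = 1.
  m_12 = 44*1 - 34 = 10, d_12 = (1552 - 10^2)/44 = 1452/44 = 33, a_12 = floor((39 + 10)/33) = 1.
  m_13 = 33*1 - 10 = 23, d_13 = (1552 - 23^2)/33 = 1023/33 = 31, a_13 = floor((39 + 23)/31) = 2.
  m_14 = 31*2 - 23 = 39, d_14 = (1552 - 39^2)/31 = 31/31 = 1, a_14 = floor((39 + 39)/1) = 78.
  m_15 = 1*78 - 39 = 39, d_15 = (1552 - 39^2)/1 = 31/1 = 31: (m_15, d_15) = (m_1, d_1) = (39, 31), so from here the quotients repeat a_1, ..., a_14; the period length is 14.
So sqrt(1552) = [39; (2, 1, 1, 8, 6, 2, 4, 2, 6, 8, 1, 1, 2, 78)] with period length k = 14.
k is even, so the fundamental solution of x^2 - 1552y^2 = 1 is (p_{k-1}, q_{k-1}) = (p_13, q_13); compute convergents through index 13.
Convergents (p_i = a_i*p_{i-1} + p_{i-2}, q_i = a_i*q_{i-1} + q_{i-2} with p_{-2}=0, p_{-1}=1, q_{-2}=1, q_{-1}=0):
  i=0: a_0=39, p_0 = 39*1 + 0 = 39, q_0 = 39*0 + 1 = 1.
  i=1: a_1=2, p_1 = 2*39 + 1 = 79, q_1 = 2*1 + 0 = 2.
  i=2: a_2=1, p_2 = 1*79 + 39 = 118, q_2 = 1*2 + 1 = 3.
  i=3: a_3=1, p_3 = 1*118 + 79 = 197, q_3 = 1*3 + 2 = 5.
  i=4: a_4=8, p_4 = 8*197 + 118 = 1694, q_4 = 8*5 + 3 = 43.
  i=5: a_5=6, p_5 = 6*1694 + 197 = 10361, q_5 = 6*43 + 5 = 263.
  i=6: a_6=2, p_6 = 2*10361 + 1694 = 22416, q_6 = 2*263 + 43 = 569.
  i=7: a_7=4, p_7 = 4*22416 + 10361 = 100025, q_7 = 4*569 + 263 = 2539.
  i=8: a_8=2, p_8 = 2*100025 + 22416 = 222466, q_8 = 2*2539 + 569 = 5647.
  i=9: a_9=6, p_9 = 6*222466 + 100025 = 1434821, q_9 = 6*5647 + 2539 = 36421.
  i=10: a_10=8, p_10 = 8*1434821 + 222466 = 11701034, q_10 = 8*36421 + 5647 = 297015.
  i=11: a_11=1, p_11 = 1*11701034 + 1434821 = 13135855, q_11 = 1*297015 + 36421 = 333436.
  i=12: a_12=1, p_12 = 1*13135855 + 11701034 = 24836889, q_12 = 1*333436 + 297015 = 630451.
  i=13: a_13=2, p_13 = 2*24836889 + 13135855 = 62809633, q_13 = 2*630451 + 333436 = 1594338.
Check: 62809633^2 - 1552*1594338^2 = 3945049997594689 - 3945049997594688 = 1, so (x, y) = (62809633, 1594338) solves the equation, and by the theorem it is the least positive solution.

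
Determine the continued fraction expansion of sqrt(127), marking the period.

Write x_i = (sqrt(127) + m_i)/d_i with (m_0, d_0) = (0, 1). a_0 = floor(sqrt(127)) = 11, since 11^2 = 121 <= 127 < 144 = 12^2.
Iterate m_{i+1} = d_i*a_i - m_i, d_{i+1} = (127 - m_{i+1}^2)/d_i, a_{i+1} = floor((a_0 + m_{i+1})/d_{i+1}):
  m_1 = 1*11 - 0 = 11, d_1 = (127 - 11^2)/1 = 6/1 = 6, a_1 = floor((11 + 11)/6) = 3.
  m_2 = 6*3 - 11 = 7, d_2 = (127 - 7^2)/6 = 78/6 = 13, a_2 = floor((11 + 7)/13) = 1.
  m_3 = 13*1 - 7 = 6, d_3 = (127 - 6^2)/13 = 91/13 = 7, a_3 = floor((11 + 6)/7) = 2.
  m_4 = 7*2 - 6 = 8, d_4 = (127 - 8^2)/7 = 63/7 = 9, a_4 = floor((11 + 8)/9) = 2.
  m_5 = 9*2 - 8 = 10, d_5 = (127 - 10^2)/9 = 27/9 = 3, a_5 = floor((11 + 10)/3) = 7.
  m_6 = 3*7 - 10 = 11, d_6 = (127 - 11^2)/3 = 6/3 = 2, a_6 = floor((11 + 11)/2) = 11.
  m_7 = 2*11 - 11 = 11, d_7 = (127 - 11^2)/2 = 6/2 = 3, a_7 = floor((11 + 11)/3) = 7.
  m_8 = 3*7 - 11 = 10, d_8 = (127 - 10^2)/3 = 27/3 = 9, a_8 = floor((11 + 10)/9) = 2.
  m_9 = 9*2 - 10 = 8, d_9 = (127 - 8^2)/9 = 63/9 = 7, a_9 = floor((11 + 8)/7) = 2.
  m_10 = 7*2 - 8 = 6, d_10 = (127 - 6^2)/7 = 91/7 = 13, a_10 = floor((11 + 6)/13) = 1.
  m_11 = 13*1 - 6 = 7, d_11 = (127 - 7^2)/13 = 78/13 = 6, a_11 = floor((11 + 7)/6) = 3.
  m_12 = 6*3 - 7 = 11, d_12 = (127 - 11^2)/6 = 6/6 = 1, a_12 = floor((11 + 11)/1) = 22.
  m_13 = 1*22 - 11 = 11, d_13 = (127 - 11^2)/1 = 6/1 = 6: (m_13, d_13) = (m_1, d_1) = (11, 6), so from here the quotients repeat a_1, ..., a_12; the period length is 12.
Hence the expansion of sqrt(127) is a_0 = 11 followed by the repeating block 3, 1, 2, 2, 7, 11, 7, 2, 2, 1, 3, 22 (period 12).

[11; (3, 1, 2, 2, 7, 11, 7, 2, 2, 1, 3, 22)]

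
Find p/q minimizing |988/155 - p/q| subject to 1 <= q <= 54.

Expand x = 988/155 as a continued fraction with the Euclidean algorithm:
  988 = 6*155 + 58, so a_0 = 6.
  155 = 2*58 + 39, so a_1 = 2.
  58 = 1*39 + 19, so a_2 = 1.
  39 = 2*19 + 1, so a_3 = 2.
  19 = 19*1 + 0, so a_4 = 19.
so x = [6; 2, 1, 2, 19].
Convergents (p_i = a_i*p_{i-1} + p_{i-2}, q_i = a_i*q_{i-1} + q_{i-2} with p_{-2}=0, p_{-1}=1, q_{-2}=1, q_{-1}=0), until the denominator exceeds 54:
  i=0: a_0=6, p_0 = 6*1 + 0 = 6, q_0 = 6*0 + 1 = 1.
  i=1: a_1=2, p_1 = 2*6 + 1 = 13, q_1 = 2*1 + 0 = 2.
  i=2: a_2=1, p_2 = 1*13 + 6 = 19, q_2 = 1*2 + 1 = 3.
  i=3: a_3=2, p_3 = 2*19 + 13 = 51, q_3 = 2*3 + 2 = 8.
  i=4: a_4=19, p_4 = 19*51 + 19 = 988, q_4 = 19*8 + 3 = 155.
q_4 = 155 > 54, so the last convergent with denominator <= 54 is p_3/q_3 = 51/8.
The closest fraction with denominator <= 54 is either p_3/q_3 or the intermediate fraction (k*p_3 + p_2)/(k*q_3 + q_2) with the largest k >= 1 whose denominator stays <= 54; these approach x as k grows, and every other convergent or intermediate fraction in range is farther away.
Largest k: floor((54 - q_2)/q_3) = floor((54 - 3)/8) = 6.
That gives (6*51 + 19)/(6*8 + 3) = 325/51.
Compare the errors: |x - 51/8| = |988*8 - 51*155|/(155*8) = 1/1240, and |x - 325/51| = |988*51 - 325*155|/(155*51) = 13/7905.
Cross-multiplying, 1*7905 = 7905 < 16120 = 13*1240, so 1/1240 is smaller: the convergent 51/8 is closer to x than 325/51.

51/8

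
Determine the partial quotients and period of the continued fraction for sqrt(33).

Write x_i = (sqrt(33) + m_i)/d_i with (m_0, d_0) = (0, 1). a_0 = floor(sqrt(33)) = 5, since 5^2 = 25 <= 33 < 36 = 6^2.
Iterate m_{i+1} = d_i*a_i - m_i, d_{i+1} = (33 - m_{i+1}^2)/d_i, a_{i+1} = floor((a_0 + m_{i+1})/d_{i+1}):
  m_1 = 1*5 - 0 = 5, d_1 = (33 - 5^2)/1 = 8/1 = 8, a_1 = floor((5 + 5)/8) = 1.
  m_2 = 8*1 - 5 = 3, d_2 = (33 - 3^2)/8 = 24/8 = 3, a_2 = floor((5 + 3)/3) = 2.
  m_3 = 3*2 - 3 = 3, d_3 = (33 - 3^2)/3 = 24/3 = 8, a_3 = floor((5 + 3)/8) = 1.
  m_4 = 8*1 - 3 = 5, d_4 = (33 - 5^2)/8 = 8/8 = 1, a_4 = floor((5 + 5)/1) = 10.
  m_5 = 1*10 - 5 = 5, d_5 = (33 - 5^2)/1 = 8/1 = 8: (m_5, d_5) = (m_1, d_1) = (5, 8), so from here the quotients repeat a_1, ..., a_4; the period length is 4.
Hence the expansion of sqrt(33) is a_0 = 5 followed by the repeating block 1, 2, 1, 10 (period 4).

[5; (1, 2, 1, 10)]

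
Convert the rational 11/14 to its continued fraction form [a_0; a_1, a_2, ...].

Run the Euclidean algorithm on 11 and 14; the successive quotients are the partial quotients a_0, a_1, ... (each step inverts the fractional part left over by the previous one):
  11 = 0*14 + 11, so a_0 = 0.
  14 = 1*11 + 3, so a_1 = 1.
  11 = 3*3 + 2, so a_2 = 3.
  3 = 1*2 + 1, so a_3 = 1.
  2 = 2*1 + 0, so a_4 = 2.
The remainder reaches 0 after 5 divisions, so the expansion has 5 partial quotients, read off in order.

[0; 1, 3, 1, 2]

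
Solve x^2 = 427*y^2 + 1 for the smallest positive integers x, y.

(x, y) = (62, 3)

First expand sqrt(427) as a continued fraction. With x_i = (sqrt(427) + m_i)/d_i and (m_0, d_0) = (0, 1): a_0 = floor(sqrt(427)) = 20, since 20^2 = 400 <= 427 < 441 = 21^2.
Iterate m_{i+1} = d_i*a_i - m_i, d_{i+1} = (427 - m_{i+1}^2)/d_i, a_{i+1} = floor((a_0 + m_{i+1})/d_{i+1}):
  m_1 = 1*20 - 0 = 20, d_1 = (427 - 20^2)/1 = 27/1 = 27, a_1 = floor((20 + 20)/27) = 1.
  m_2 = 27*1 - 20 = 7, d_2 = (427 - 7^2)/27 = 378/27 = 14, a_2 = floor((20 + 7)/14) = 1.
  m_3 = 14*1 - 7 = 7, d_3 = (427 - 7^2)/14 = 378/14 = 27, a_3 = floor((20 + 7)/27) = 1.
  m_4 = 27*1 - 7 = 20, d_4 = (427 - 20^2)/27 = 27/27 = 1, a_4 = floor((20 + 20)/1) = 40.
  m_5 = 1*40 - 20 = 20, d_5 = (427 - 20^2)/1 = 27/1 = 27: (m_5, d_5) = (m_1, d_1) = (20, 27), so from here the quotients repeat a_1, ..., a_4; the period length is 4.
So sqrt(427) = [20; (1, 1, 1, 40)] with period length k = 4.
k is even, so the fundamental solution of x^2 - 427y^2 = 1 is (p_{k-1}, q_{k-1}) = (p_3, q_3); compute convergents through index 3.
Convergents (p_i = a_i*p_{i-1} + p_{i-2}, q_i = a_i*q_{i-1} + q_{i-2} with p_{-2}=0, p_{-1}=1, q_{-2}=1, q_{-1}=0):
  i=0: a_0=20, p_0 = 20*1 + 0 = 20, q_0 = 20*0 + 1 = 1.
  i=1: a_1=1, p_1 = 1*20 + 1 = 21, q_1 = 1*1 + 0 = 1.
  i=2: a_2=1, p_2 = 1*21 + 20 = 41, q_2 = 1*1 + 1 = 2.
  i=3: a_3=1, p_3 = 1*41 + 21 = 62, q_3 = 1*2 + 1 = 3.
Check: 62^2 - 427*3^2 = 3844 - 3843 = 1, so (x, y) = (62, 3) solves the equation, and by the theorem it is the least positive solution.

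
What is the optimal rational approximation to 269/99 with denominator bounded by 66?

Expand x = 269/99 as a continued fraction with the Euclidean algorithm:
  269 = 2*99 + 71, so a_0 = 2.
  99 = 1*71 + 28, so a_1 = 1.
  71 = 2*28 + 15, so a_2 = 2.
  28 = 1*15 + 13, so a_3 = 1.
  15 = 1*13 + 2, so a_4 = 1.
  13 = 6*2 + 1, so a_5 = 6.
  2 = 2*1 + 0, so a_6 = 2.
so x = [2; 1, 2, 1, 1, 6, 2].
Convergents (p_i = a_i*p_{i-1} + p_{i-2}, q_i = a_i*q_{i-1} + q_{i-2} with p_{-2}=0, p_{-1}=1, q_{-2}=1, q_{-1}=0), until the denominator exceeds 66:
  i=0: a_0=2, p_0 = 2*1 + 0 = 2, q_0 = 2*0 + 1 = 1.
  i=1: a_1=1, p_1 = 1*2 + 1 = 3, q_1 = 1*1 + 0 = 1.
  i=2: a_2=2, p_2 = 2*3 + 2 = 8, q_2 = 2*1 + 1 = 3.
  i=3: a_3=1, p_3 = 1*8 + 3 = 11, q_3 = 1*3 + 1 = 4.
  i=4: a_4=1, p_4 = 1*11 + 8 = 19, q_4 = 1*4 + 3 = 7.
  i=5: a_5=6, p_5 = 6*19 + 11 = 125, q_5 = 6*7 + 4 = 46.
  i=6: a_6=2, p_6 = 2*125 + 19 = 269, q_6 = 2*46 + 7 = 99.
q_6 = 99 > 66, so the last convergent with denominator <= 66 is p_5/q_5 = 125/46.
The closest fraction with denominator <= 66 is either p_5/q_5 or the intermediate fraction (k*p_5 + p_4)/(k*q_5 + q_4) with the largest k >= 1 whose denominator stays <= 66; these approach x as k grows, and every other convergent or intermediate fraction in range is farther away.
Largest k: floor((66 - q_4)/q_5) = floor((66 - 7)/46) = 1.
That gives (1*125 + 19)/(1*46 + 7) = 144/53.
Compare the errors: |x - 125/46| = |269*46 - 125*99|/(99*46) = 1/4554, and |x - 144/53| = |269*53 - 144*99|/(99*53) = 1/5247.
Cross-multiplying, 1*4554 = 4554 < 5247 = 1*5247, so 1/5247 is smaller: the intermediate fraction 144/53 is closer to x than 125/46.

144/53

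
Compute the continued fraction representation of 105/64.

Run the Euclidean algorithm on 105 and 64; the successive quotients are the partial quotients a_0, a_1, ... (each step inverts the fractional part left over by the previous one):
  105 = 1*64 + 41, so a_0 = 1.
  64 = 1*41 + 23, so a_1 = 1.
  41 = 1*23 + 18, so a_2 = 1.
  23 = 1*18 + 5, so a_3 = 1.
  18 = 3*5 + 3, so a_4 = 3.
  5 = 1*3 + 2, so a_5 = 1.
  3 = 1*2 + 1, so a_6 = 1.
  2 = 2*1 + 0, so a_7 = 2.
The remainder reaches 0 after 8 divisions, so the expansion has 8 partial quotients, read off in order.

[1; 1, 1, 1, 3, 1, 1, 2]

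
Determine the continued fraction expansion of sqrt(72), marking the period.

[8; (2, 16)]

Write x_i = (sqrt(72) + m_i)/d_i with (m_0, d_0) = (0, 1). a_0 = floor(sqrt(72)) = 8, since 8^2 = 64 <= 72 < 81 = 9^2.
Iterate m_{i+1} = d_i*a_i - m_i, d_{i+1} = (72 - m_{i+1}^2)/d_i, a_{i+1} = floor((a_0 + m_{i+1})/d_{i+1}):
  m_1 = 1*8 - 0 = 8, d_1 = (72 - 8^2)/1 = 8/1 = 8, a_1 = floor((8 + 8)/8) = 2.
  m_2 = 8*2 - 8 = 8, d_2 = (72 - 8^2)/8 = 8/8 = 1, a_2 = floor((8 + 8)/1) = 16.
  m_3 = 1*16 - 8 = 8, d_3 = (72 - 8^2)/1 = 8/1 = 8: (m_3, d_3) = (m_1, d_1) = (8, 8), so from here the quotients repeat a_1, a_2; the period length is 2.
Hence the expansion of sqrt(72) is a_0 = 8 followed by the repeating block 2, 16 (period 2).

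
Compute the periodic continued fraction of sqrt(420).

[20; (2, 40)]

Write x_i = (sqrt(420) + m_i)/d_i with (m_0, d_0) = (0, 1). a_0 = floor(sqrt(420)) = 20, since 20^2 = 400 <= 420 < 441 = 21^2.
Iterate m_{i+1} = d_i*a_i - m_i, d_{i+1} = (420 - m_{i+1}^2)/d_i, a_{i+1} = floor((a_0 + m_{i+1})/d_{i+1}):
  m_1 = 1*20 - 0 = 20, d_1 = (420 - 20^2)/1 = 20/1 = 20, a_1 = floor((20 + 20)/20) = 2.
  m_2 = 20*2 - 20 = 20, d_2 = (420 - 20^2)/20 = 20/20 = 1, a_2 = floor((20 + 20)/1) = 40.
  m_3 = 1*40 - 20 = 20, d_3 = (420 - 20^2)/1 = 20/1 = 20: (m_3, d_3) = (m_1, d_1) = (20, 20), so from here the quotients repeat a_1, a_2; the period length is 2.
Hence the expansion of sqrt(420) is a_0 = 20 followed by the repeating block 2, 40 (period 2).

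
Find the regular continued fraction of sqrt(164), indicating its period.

[12; (1, 4, 6, 4, 1, 24)]

Write x_i = (sqrt(164) + m_i)/d_i with (m_0, d_0) = (0, 1). a_0 = floor(sqrt(164)) = 12, since 12^2 = 144 <= 164 < 169 = 13^2.
Iterate m_{i+1} = d_i*a_i - m_i, d_{i+1} = (164 - m_{i+1}^2)/d_i, a_{i+1} = floor((a_0 + m_{i+1})/d_{i+1}):
  m_1 = 1*12 - 0 = 12, d_1 = (164 - 12^2)/1 = 20/1 = 20, a_1 = floor((12 + 12)/20) = 1.
  m_2 = 20*1 - 12 = 8, d_2 = (164 - 8^2)/20 = 100/20 = 5, a_2 = floor((12 + 8)/5) = 4.
  m_3 = 5*4 - 8 = 12, d_3 = (164 - 12^2)/5 = 20/5 = 4, a_3 = floor((12 + 12)/4) = 6.
  m_4 = 4*6 - 12 = 12, d_4 = (164 - 12^2)/4 = 20/4 = 5, a_4 = floor((12 + 12)/5) = 4.
  m_5 = 5*4 - 12 = 8, d_5 = (164 - 8^2)/5 = 100/5 = 20, a_5 = floor((12 + 8)/20) = 1.
  m_6 = 20*1 - 8 = 12, d_6 = (164 - 12^2)/20 = 20/20 = 1, a_6 = floor((12 + 12)/1) = 24.
  m_7 = 1*24 - 12 = 12, d_7 = (164 - 12^2)/1 = 20/1 = 20: (m_7, d_7) = (m_1, d_1) = (12, 20), so from here the quotients repeat a_1, ..., a_6; the period length is 6.
Hence the expansion of sqrt(164) is a_0 = 12 followed by the repeating block 1, 4, 6, 4, 1, 24 (period 6).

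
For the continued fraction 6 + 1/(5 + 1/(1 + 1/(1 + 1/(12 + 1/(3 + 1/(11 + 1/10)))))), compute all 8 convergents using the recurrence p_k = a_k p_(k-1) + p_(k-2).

Using the convergent recurrence p_i = a_i*p_{i-1} + p_{i-2}, q_i = a_i*q_{i-1} + q_{i-2} with p_{-2}=0, p_{-1}=1, q_{-2}=1, q_{-1}=0:
  i=0: a_0=6, p_0 = 6*1 + 0 = 6, q_0 = 6*0 + 1 = 1.
  i=1: a_1=5, p_1 = 5*6 + 1 = 31, q_1 = 5*1 + 0 = 5.
  i=2: a_2=1, p_2 = 1*31 + 6 = 37, q_2 = 1*5 + 1 = 6.
  i=3: a_3=1, p_3 = 1*37 + 31 = 68, q_3 = 1*6 + 5 = 11.
  i=4: a_4=12, p_4 = 12*68 + 37 = 853, q_4 = 12*11 + 6 = 138.
  i=5: a_5=3, p_5 = 3*853 + 68 = 2627, q_5 = 3*138 + 11 = 425.
  i=6: a_6=11, p_6 = 11*2627 + 853 = 29750, q_6 = 11*425 + 138 = 4813.
  i=7: a_7=10, p_7 = 10*29750 + 2627 = 300127, q_7 = 10*4813 + 425 = 48555.

6/1, 31/5, 37/6, 68/11, 853/138, 2627/425, 29750/4813, 300127/48555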